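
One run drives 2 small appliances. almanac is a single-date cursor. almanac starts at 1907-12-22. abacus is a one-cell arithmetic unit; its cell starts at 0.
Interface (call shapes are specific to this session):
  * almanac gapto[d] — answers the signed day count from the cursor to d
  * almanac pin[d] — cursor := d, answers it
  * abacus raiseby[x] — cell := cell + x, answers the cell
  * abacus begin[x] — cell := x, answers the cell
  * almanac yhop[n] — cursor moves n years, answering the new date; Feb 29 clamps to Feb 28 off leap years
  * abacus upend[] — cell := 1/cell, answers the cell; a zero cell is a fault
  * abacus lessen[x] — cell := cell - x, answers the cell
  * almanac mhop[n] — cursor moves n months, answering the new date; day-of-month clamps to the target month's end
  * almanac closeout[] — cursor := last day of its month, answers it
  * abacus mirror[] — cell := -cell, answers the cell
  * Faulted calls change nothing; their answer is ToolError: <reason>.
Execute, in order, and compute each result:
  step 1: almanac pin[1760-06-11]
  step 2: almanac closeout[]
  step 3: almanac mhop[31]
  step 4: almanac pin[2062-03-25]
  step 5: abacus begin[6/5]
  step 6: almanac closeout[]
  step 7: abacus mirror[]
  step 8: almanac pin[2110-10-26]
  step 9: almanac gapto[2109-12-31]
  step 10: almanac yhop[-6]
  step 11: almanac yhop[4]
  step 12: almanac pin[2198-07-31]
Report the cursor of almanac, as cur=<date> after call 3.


Answer: cur=1763-01-30

Derivation:
[in] almanac pin d='1760-06-11'
:: 1760-06-11
[in] almanac closeout
:: 1760-06-30
[in] almanac mhop n='31'
:: 1763-01-30
[in] almanac pin d='2062-03-25'
:: 2062-03-25
[in] abacus begin x='6/5'
:: 6/5
[in] almanac closeout
:: 2062-03-31
[in] abacus mirror
:: -6/5
[in] almanac pin d='2110-10-26'
:: 2110-10-26
[in] almanac gapto d='2109-12-31'
:: -299
[in] almanac yhop n='-6'
:: 2104-10-26
[in] almanac yhop n='4'
:: 2108-10-26
[in] almanac pin d='2198-07-31'
:: 2198-07-31


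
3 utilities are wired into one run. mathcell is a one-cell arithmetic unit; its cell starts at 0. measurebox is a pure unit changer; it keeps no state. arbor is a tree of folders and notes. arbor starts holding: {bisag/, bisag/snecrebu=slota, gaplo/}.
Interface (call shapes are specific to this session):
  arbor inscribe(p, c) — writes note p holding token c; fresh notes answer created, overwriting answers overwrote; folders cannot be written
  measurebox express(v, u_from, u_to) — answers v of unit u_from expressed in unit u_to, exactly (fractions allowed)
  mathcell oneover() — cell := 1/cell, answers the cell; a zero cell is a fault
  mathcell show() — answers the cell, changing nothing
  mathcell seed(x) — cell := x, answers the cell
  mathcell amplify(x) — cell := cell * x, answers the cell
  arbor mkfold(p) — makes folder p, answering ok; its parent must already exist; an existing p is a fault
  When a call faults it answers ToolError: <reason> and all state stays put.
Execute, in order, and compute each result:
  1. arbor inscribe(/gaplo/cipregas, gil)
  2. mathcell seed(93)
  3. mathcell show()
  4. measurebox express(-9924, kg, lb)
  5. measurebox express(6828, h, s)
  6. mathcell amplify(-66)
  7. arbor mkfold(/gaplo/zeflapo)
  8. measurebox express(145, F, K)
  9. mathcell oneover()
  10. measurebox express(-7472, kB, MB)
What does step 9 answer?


Then arbor inscribe(p=/gaplo/cipregas, c=gil), which returns created.
Next I call mathcell seed(x=93), giving 93.
Now I run mathcell show(), and see 93.
Now I run measurebox express(v=-9924, u_from=kg, u_to=lb), and observe -992400000000/45359237.
Using measurebox express(v=6828, u_from=h, u_to=s), and get 24580800.
Invoking mathcell amplify(x=-66), — result: -6138.
I invoke arbor mkfold(p=/gaplo/zeflapo), → ok.
I invoke measurebox express(v=145, u_from=F, u_to=K), → 60467/180.
I use mathcell oneover(), which returns -1/6138.
Invoking measurebox express(v=-7472, u_from=kB, u_to=MB), — result: -934/125.

Answer: -1/6138


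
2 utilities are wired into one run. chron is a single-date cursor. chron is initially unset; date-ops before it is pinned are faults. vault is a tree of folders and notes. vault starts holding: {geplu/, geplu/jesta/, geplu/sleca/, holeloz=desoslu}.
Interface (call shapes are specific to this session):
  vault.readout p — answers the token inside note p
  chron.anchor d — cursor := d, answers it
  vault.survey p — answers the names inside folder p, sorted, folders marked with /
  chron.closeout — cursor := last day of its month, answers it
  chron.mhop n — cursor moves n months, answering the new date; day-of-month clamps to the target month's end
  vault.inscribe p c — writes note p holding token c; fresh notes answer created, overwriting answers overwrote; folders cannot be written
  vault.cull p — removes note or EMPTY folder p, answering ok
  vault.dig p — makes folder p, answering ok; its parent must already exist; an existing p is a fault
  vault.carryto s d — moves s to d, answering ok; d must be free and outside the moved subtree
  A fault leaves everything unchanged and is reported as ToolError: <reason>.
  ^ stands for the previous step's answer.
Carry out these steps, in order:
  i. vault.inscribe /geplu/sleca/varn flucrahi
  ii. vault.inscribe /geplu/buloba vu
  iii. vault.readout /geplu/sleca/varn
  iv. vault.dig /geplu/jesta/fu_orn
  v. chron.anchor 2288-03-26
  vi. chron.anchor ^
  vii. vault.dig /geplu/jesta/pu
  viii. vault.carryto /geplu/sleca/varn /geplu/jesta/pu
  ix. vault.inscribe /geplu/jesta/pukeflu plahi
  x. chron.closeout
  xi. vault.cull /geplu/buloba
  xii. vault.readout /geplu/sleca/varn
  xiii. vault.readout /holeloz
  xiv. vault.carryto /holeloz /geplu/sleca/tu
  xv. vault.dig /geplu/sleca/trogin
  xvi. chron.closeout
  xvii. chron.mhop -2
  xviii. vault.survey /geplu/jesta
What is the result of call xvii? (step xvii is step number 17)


Answer: 2288-01-31

Derivation:
Next I call vault.inscribe passing p='/geplu/sleca/varn', c='flucrahi', and see created.
Now I run vault.inscribe passing p='/geplu/buloba', c='vu', and get created.
Using vault.readout passing p='/geplu/sleca/varn', and get flucrahi.
Calling vault.dig passing p='/geplu/jesta/fu_orn', giving ok.
Then chron.anchor passing d='2288-03-26': 2288-03-26.
I call chron.anchor passing d='^', and get 2288-03-26.
Now I run vault.dig passing p='/geplu/jesta/pu', giving ok.
I call vault.carryto passing s='/geplu/sleca/varn', d='/geplu/jesta/pu', and observe ToolError: exists.
I call vault.inscribe passing p='/geplu/jesta/pukeflu', c='plahi', — result: created.
I invoke chron.closeout, yielding 2288-03-31.
Next I call vault.cull passing p='/geplu/buloba', yielding ok.
Now I run vault.readout passing p='/geplu/sleca/varn', which returns flucrahi.
I use vault.readout passing p='/holeloz', giving desoslu.
I invoke vault.carryto passing s='/holeloz', d='/geplu/sleca/tu', and observe ok.
I run vault.dig passing p='/geplu/sleca/trogin', → ok.
Next I call chron.closeout(), and see 2288-03-31.
Now I run chron.mhop passing n='-2', and observe 2288-01-31.
Next I call vault.survey passing p='/geplu/jesta', which returns [fu_orn/, pu/, pukeflu].


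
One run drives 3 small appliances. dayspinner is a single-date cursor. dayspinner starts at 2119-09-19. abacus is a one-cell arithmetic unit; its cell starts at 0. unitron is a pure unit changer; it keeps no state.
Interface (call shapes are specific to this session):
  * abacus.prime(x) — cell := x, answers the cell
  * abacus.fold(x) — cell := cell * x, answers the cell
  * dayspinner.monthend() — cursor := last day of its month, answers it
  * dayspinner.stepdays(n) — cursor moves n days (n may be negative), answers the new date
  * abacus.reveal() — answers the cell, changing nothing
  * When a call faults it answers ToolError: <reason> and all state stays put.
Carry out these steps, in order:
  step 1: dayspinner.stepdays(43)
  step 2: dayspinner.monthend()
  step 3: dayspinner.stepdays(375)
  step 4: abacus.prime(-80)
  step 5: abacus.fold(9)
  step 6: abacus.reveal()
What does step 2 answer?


Answer: 2119-11-30

Derivation:
>> dayspinner.stepdays(n='43')
<< 2119-11-01
>> dayspinner.monthend()
<< 2119-11-30
>> dayspinner.stepdays(n='375')
<< 2120-12-09
>> abacus.prime(x='-80')
<< -80
>> abacus.fold(x='9')
<< -720
>> abacus.reveal()
<< -720


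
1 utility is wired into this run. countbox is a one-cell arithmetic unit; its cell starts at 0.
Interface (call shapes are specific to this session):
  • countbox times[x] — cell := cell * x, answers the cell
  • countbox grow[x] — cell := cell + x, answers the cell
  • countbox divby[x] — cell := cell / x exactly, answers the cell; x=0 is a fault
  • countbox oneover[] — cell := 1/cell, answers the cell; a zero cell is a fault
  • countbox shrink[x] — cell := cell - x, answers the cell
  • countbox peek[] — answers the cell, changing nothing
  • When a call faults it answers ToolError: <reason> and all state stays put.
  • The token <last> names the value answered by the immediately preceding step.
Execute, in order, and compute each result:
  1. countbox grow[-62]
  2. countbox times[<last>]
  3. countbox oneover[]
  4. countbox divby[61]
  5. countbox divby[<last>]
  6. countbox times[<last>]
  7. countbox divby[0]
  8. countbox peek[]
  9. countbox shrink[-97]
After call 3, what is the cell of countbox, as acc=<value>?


Answer: acc=1/3844

Derivation:
% countbox grow -62
:: -62
% countbox times <last>
:: 3844
% countbox oneover
:: 1/3844
% countbox divby 61
:: 1/234484
% countbox divby <last>
:: 1
% countbox times <last>
:: 1
% countbox divby 0
:: ToolError: division by zero
% countbox peek
:: 1
% countbox shrink -97
:: 98


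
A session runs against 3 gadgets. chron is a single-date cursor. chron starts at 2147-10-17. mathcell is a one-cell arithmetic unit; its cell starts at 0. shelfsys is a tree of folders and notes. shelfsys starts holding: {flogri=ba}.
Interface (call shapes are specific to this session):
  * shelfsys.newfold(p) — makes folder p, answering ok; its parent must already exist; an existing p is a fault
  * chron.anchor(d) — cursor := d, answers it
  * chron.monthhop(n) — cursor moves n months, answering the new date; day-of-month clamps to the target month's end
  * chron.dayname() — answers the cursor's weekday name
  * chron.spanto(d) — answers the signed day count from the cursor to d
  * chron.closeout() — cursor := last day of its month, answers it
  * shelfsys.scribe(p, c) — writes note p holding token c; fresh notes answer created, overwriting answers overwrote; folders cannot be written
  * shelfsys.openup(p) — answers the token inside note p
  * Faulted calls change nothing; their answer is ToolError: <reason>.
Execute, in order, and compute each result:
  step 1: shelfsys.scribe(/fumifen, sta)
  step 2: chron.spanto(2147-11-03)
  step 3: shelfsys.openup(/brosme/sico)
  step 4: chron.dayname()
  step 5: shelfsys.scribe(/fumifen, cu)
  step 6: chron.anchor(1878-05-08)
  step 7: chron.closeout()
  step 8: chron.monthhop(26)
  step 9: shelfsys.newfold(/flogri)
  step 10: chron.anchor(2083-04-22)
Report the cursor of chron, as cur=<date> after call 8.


Answer: cur=1880-07-31

Derivation:
;; shelfsys.scribe(p=/fumifen, c=sta) => created
;; chron.spanto(d=2147-11-03) => 17
;; shelfsys.openup(p=/brosme/sico) => ToolError: not found
;; chron.dayname() => Tuesday
;; shelfsys.scribe(p=/fumifen, c=cu) => overwrote
;; chron.anchor(d=1878-05-08) => 1878-05-08
;; chron.closeout() => 1878-05-31
;; chron.monthhop(n=26) => 1880-07-31
;; shelfsys.newfold(p=/flogri) => ToolError: exists
;; chron.anchor(d=2083-04-22) => 2083-04-22


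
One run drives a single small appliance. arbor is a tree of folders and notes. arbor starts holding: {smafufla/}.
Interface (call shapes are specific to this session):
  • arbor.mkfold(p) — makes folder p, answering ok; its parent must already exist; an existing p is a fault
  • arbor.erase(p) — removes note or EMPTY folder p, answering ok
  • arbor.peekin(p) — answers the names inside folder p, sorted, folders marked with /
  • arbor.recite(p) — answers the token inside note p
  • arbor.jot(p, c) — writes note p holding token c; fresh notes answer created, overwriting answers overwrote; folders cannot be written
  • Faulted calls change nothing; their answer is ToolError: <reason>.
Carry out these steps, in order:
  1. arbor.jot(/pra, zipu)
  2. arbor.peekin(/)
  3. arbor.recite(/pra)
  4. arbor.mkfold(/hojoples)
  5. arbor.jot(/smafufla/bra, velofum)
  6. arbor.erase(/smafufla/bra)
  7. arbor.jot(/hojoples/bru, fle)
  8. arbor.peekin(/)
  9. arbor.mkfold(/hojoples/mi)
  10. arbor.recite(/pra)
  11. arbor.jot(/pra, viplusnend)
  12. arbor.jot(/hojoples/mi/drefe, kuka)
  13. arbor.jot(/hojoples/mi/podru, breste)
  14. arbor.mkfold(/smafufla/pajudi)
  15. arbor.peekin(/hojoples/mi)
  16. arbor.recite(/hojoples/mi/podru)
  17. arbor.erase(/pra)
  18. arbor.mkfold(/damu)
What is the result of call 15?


% arbor.jot p→/pra c→zipu
= created
% arbor.peekin p→/
= [pra, smafufla/]
% arbor.recite p→/pra
= zipu
% arbor.mkfold p→/hojoples
= ok
% arbor.jot p→/smafufla/bra c→velofum
= created
% arbor.erase p→/smafufla/bra
= ok
% arbor.jot p→/hojoples/bru c→fle
= created
% arbor.peekin p→/
= [hojoples/, pra, smafufla/]
% arbor.mkfold p→/hojoples/mi
= ok
% arbor.recite p→/pra
= zipu
% arbor.jot p→/pra c→viplusnend
= overwrote
% arbor.jot p→/hojoples/mi/drefe c→kuka
= created
% arbor.jot p→/hojoples/mi/podru c→breste
= created
% arbor.mkfold p→/smafufla/pajudi
= ok
% arbor.peekin p→/hojoples/mi
= [drefe, podru]
% arbor.recite p→/hojoples/mi/podru
= breste
% arbor.erase p→/pra
= ok
% arbor.mkfold p→/damu
= ok

Answer: [drefe, podru]


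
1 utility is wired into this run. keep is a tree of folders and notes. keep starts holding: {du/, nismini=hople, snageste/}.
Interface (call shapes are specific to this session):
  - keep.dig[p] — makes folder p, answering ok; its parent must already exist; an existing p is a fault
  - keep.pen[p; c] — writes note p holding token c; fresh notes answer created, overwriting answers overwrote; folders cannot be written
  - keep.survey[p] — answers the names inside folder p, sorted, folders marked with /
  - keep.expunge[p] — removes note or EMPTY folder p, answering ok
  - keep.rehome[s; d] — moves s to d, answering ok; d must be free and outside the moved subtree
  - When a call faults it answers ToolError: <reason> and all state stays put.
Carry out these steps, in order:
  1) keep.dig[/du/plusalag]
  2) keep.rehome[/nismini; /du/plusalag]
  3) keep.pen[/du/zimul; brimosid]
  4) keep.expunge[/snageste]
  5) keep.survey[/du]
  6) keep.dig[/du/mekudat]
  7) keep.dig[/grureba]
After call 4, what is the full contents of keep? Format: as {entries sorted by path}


Then keep.dig with p=/du/plusalag: ok.
Then keep.rehome with s=/nismini, d=/du/plusalag, yielding ToolError: exists.
I try keep.pen with p=/du/zimul, c=brimosid, which returns created.
Now I run keep.expunge with p=/snageste: ok.
Calling keep.survey with p=/du, giving [plusalag/, zimul].
Next I call keep.dig with p=/du/mekudat, and observe ok.
I use keep.dig with p=/grureba: ok.

Answer: {du/, du/plusalag/, du/zimul=brimosid, nismini=hople}


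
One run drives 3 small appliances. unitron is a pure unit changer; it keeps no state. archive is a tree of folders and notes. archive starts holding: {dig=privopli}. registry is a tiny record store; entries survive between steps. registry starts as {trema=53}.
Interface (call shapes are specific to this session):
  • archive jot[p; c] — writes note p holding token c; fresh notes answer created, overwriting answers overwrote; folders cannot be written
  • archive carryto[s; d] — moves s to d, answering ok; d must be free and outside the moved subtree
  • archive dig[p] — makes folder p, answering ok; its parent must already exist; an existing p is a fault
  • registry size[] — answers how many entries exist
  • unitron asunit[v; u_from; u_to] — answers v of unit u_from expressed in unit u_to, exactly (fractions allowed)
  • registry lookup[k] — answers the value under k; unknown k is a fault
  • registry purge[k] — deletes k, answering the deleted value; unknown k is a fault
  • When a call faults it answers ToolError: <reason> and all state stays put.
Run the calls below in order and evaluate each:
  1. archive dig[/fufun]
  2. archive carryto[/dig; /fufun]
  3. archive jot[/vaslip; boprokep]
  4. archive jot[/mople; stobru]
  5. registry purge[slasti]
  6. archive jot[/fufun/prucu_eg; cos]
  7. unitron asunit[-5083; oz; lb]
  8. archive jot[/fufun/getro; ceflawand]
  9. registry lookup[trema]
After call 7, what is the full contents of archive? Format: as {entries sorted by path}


Answer: {dig=privopli, fufun/, fufun/prucu_eg=cos, mople=stobru, vaslip=boprokep}

Derivation:
→ archive dig(p→/fufun)
← ok
→ archive carryto(s→/dig, d→/fufun)
← ToolError: exists
→ archive jot(p→/vaslip, c→boprokep)
← created
→ archive jot(p→/mople, c→stobru)
← created
→ registry purge(k→slasti)
← ToolError: no such key slasti
→ archive jot(p→/fufun/prucu_eg, c→cos)
← created
→ unitron asunit(v→-5083, u_from→oz, u_to→lb)
← -5083/16
→ archive jot(p→/fufun/getro, c→ceflawand)
← created
→ registry lookup(k→trema)
← 53


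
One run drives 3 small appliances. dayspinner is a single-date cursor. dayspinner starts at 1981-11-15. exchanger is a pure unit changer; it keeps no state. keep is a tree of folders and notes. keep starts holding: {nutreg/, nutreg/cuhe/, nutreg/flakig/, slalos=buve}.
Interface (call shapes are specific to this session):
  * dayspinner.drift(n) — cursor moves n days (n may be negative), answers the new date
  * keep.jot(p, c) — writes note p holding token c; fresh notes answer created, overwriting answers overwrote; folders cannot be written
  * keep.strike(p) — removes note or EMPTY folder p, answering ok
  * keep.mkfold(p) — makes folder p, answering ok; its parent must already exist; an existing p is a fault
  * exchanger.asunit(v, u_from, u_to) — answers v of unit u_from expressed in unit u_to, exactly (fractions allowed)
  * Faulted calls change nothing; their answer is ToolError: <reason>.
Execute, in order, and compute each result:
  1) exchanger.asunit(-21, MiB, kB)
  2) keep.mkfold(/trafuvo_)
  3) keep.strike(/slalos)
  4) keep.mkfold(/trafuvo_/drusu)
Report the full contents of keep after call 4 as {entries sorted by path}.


Answer: {nutreg/, nutreg/cuhe/, nutreg/flakig/, trafuvo_/, trafuvo_/drusu/}

Derivation:
-- exchanger.asunit(v→-21, u_from→MiB, u_to→kB) ~> -2752512/125
-- keep.mkfold(p→/trafuvo_) ~> ok
-- keep.strike(p→/slalos) ~> ok
-- keep.mkfold(p→/trafuvo_/drusu) ~> ok


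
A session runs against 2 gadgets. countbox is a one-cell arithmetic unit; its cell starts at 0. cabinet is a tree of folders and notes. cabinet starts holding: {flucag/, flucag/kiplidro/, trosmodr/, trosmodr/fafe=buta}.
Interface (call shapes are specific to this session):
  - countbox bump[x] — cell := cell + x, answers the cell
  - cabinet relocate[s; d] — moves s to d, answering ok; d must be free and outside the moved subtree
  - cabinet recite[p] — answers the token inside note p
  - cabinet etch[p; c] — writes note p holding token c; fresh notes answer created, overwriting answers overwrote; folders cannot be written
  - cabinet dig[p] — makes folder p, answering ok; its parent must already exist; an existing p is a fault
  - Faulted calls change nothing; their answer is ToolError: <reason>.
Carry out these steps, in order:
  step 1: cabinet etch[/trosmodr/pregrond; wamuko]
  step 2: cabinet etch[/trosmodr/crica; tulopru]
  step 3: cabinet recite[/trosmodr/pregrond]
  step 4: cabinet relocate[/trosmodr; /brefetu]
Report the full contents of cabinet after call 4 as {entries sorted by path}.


Answer: {brefetu/, brefetu/crica=tulopru, brefetu/fafe=buta, brefetu/pregrond=wamuko, flucag/, flucag/kiplidro/}

Derivation:
Act: cabinet etch[p→/trosmodr/pregrond; c→wamuko]
Obs: created
Act: cabinet etch[p→/trosmodr/crica; c→tulopru]
Obs: created
Act: cabinet recite[p→/trosmodr/pregrond]
Obs: wamuko
Act: cabinet relocate[s→/trosmodr; d→/brefetu]
Obs: ok


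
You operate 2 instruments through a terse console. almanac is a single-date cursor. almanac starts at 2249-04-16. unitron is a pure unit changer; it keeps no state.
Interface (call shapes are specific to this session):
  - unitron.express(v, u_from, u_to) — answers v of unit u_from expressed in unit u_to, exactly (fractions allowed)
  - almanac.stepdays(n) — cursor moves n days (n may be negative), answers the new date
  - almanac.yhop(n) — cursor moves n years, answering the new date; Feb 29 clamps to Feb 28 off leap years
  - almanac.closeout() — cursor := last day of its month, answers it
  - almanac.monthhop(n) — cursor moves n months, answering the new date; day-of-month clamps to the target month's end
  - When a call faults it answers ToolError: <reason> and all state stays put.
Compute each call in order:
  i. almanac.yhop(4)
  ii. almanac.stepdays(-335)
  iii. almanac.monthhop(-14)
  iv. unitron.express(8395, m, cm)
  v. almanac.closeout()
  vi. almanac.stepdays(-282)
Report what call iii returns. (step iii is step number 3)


·→ almanac.yhop(n=4)
·← 2253-04-16
·→ almanac.stepdays(n=-335)
·← 2252-05-16
·→ almanac.monthhop(n=-14)
·← 2251-03-16
·→ unitron.express(v=8395, u_from=m, u_to=cm)
·← 839500
·→ almanac.closeout()
·← 2251-03-31
·→ almanac.stepdays(n=-282)
·← 2250-06-22

Answer: 2251-03-16


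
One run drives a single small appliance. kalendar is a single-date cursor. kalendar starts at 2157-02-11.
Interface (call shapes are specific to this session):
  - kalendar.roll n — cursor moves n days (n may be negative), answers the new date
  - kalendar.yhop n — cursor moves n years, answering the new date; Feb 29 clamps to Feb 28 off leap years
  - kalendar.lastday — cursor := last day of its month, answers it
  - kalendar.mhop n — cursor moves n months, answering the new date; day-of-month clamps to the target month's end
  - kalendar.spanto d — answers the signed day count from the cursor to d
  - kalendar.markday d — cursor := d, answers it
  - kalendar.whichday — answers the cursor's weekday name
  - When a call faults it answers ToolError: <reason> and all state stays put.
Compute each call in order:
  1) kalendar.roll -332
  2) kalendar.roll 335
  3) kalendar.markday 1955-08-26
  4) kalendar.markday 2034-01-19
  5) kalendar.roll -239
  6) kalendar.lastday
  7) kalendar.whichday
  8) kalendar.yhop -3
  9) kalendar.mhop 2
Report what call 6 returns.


·→ kalendar.roll(n=-332)
·← 2156-03-16
·→ kalendar.roll(n=335)
·← 2157-02-14
·→ kalendar.markday(d=1955-08-26)
·← 1955-08-26
·→ kalendar.markday(d=2034-01-19)
·← 2034-01-19
·→ kalendar.roll(n=-239)
·← 2033-05-25
·→ kalendar.lastday()
·← 2033-05-31
·→ kalendar.whichday()
·← Tuesday
·→ kalendar.yhop(n=-3)
·← 2030-05-31
·→ kalendar.mhop(n=2)
·← 2030-07-31

Answer: 2033-05-31


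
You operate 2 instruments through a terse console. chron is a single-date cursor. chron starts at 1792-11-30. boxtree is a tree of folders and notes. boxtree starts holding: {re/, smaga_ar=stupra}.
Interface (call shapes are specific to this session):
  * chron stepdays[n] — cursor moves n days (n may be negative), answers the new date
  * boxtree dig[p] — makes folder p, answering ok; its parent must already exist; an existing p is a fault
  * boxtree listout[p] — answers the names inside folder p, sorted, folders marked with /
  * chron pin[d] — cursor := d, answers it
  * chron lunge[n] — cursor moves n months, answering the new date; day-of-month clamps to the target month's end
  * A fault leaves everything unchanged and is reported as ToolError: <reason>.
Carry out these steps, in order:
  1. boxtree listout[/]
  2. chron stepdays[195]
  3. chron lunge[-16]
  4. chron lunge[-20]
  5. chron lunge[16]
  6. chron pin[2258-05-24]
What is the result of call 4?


-- 1. boxtree listout(/) == [re/, smaga_ar]
-- 2. chron stepdays(195) == 1793-06-13
-- 3. chron lunge(-16) == 1792-02-13
-- 4. chron lunge(-20) == 1790-06-13
-- 5. chron lunge(16) == 1791-10-13
-- 6. chron pin(2258-05-24) == 2258-05-24

Answer: 1790-06-13


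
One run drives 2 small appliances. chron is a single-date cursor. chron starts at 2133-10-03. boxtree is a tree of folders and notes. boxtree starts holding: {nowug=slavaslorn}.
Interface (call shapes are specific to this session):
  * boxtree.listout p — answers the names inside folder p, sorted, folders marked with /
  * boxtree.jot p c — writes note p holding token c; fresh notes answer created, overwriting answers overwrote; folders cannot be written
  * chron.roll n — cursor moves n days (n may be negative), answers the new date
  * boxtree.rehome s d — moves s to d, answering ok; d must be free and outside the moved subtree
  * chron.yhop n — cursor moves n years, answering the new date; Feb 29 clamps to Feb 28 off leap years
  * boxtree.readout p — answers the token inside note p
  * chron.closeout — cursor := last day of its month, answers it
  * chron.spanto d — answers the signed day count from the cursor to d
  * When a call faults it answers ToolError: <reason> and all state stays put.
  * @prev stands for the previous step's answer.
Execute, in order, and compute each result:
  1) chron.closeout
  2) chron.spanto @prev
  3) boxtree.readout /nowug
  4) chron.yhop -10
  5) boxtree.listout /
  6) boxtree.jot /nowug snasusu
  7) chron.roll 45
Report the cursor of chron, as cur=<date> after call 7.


Act: chron.closeout[]
Obs: 2133-10-31
Act: chron.spanto[d→@prev]
Obs: 0
Act: boxtree.readout[p→/nowug]
Obs: slavaslorn
Act: chron.yhop[n→-10]
Obs: 2123-10-31
Act: boxtree.listout[p→/]
Obs: [nowug]
Act: boxtree.jot[p→/nowug; c→snasusu]
Obs: overwrote
Act: chron.roll[n→45]
Obs: 2123-12-15

Answer: cur=2123-12-15


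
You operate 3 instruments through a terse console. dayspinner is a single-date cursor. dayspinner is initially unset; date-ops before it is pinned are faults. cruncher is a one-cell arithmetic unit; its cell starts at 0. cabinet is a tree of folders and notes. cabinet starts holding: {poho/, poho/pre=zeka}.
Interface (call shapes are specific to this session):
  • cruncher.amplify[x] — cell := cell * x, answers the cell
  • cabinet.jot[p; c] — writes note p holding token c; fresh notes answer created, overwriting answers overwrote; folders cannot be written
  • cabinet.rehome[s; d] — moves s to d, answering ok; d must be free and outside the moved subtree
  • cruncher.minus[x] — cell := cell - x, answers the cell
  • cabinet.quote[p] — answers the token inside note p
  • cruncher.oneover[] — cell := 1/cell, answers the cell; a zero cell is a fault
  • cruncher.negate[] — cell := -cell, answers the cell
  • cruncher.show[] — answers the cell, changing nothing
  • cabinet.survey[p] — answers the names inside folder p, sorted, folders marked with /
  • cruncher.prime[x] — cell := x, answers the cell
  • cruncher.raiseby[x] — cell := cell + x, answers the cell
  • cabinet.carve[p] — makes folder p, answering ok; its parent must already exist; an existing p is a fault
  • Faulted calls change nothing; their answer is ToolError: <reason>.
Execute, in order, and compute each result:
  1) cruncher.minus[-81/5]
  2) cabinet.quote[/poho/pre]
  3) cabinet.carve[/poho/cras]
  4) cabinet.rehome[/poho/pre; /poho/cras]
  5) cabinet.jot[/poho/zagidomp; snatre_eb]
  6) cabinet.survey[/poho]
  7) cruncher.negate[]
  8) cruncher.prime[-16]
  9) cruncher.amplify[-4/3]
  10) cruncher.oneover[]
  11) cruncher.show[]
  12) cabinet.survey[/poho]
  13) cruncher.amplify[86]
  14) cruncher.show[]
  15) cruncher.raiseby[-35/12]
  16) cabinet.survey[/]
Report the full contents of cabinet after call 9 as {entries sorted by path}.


→ minus(x: -81/5)
← 81/5
→ quote(p: /poho/pre)
← zeka
→ carve(p: /poho/cras)
← ok
→ rehome(s: /poho/pre, d: /poho/cras)
← ToolError: exists
→ jot(p: /poho/zagidomp, c: snatre_eb)
← created
→ survey(p: /poho)
← [cras/, pre, zagidomp]
→ negate()
← -81/5
→ prime(x: -16)
← -16
→ amplify(x: -4/3)
← 64/3
→ oneover()
← 3/64
→ show()
← 3/64
→ survey(p: /poho)
← [cras/, pre, zagidomp]
→ amplify(x: 86)
← 129/32
→ show()
← 129/32
→ raiseby(x: -35/12)
← 107/96
→ survey(p: /)
← [poho/]

Answer: {poho/, poho/cras/, poho/pre=zeka, poho/zagidomp=snatre_eb}


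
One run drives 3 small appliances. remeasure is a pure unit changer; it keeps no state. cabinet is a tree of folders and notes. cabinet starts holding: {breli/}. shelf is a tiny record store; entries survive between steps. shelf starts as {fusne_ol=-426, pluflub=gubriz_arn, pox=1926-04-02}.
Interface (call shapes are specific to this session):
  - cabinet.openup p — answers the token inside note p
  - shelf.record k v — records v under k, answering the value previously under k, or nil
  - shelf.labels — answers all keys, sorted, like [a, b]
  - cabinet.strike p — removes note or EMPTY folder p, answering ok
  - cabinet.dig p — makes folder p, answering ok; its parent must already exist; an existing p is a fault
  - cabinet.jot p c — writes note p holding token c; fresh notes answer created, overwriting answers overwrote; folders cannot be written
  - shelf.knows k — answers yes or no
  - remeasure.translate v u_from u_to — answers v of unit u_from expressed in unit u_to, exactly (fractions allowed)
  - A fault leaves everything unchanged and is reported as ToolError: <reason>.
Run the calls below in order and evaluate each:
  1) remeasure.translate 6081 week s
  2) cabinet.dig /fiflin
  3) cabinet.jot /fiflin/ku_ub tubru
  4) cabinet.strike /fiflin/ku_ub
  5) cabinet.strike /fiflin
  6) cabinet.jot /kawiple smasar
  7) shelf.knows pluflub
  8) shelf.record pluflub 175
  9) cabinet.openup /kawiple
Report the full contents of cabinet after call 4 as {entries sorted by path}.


-> remeasure.translate(v=6081, u_from=week, u_to=s)
<- 3677788800
-> cabinet.dig(p=/fiflin)
<- ok
-> cabinet.jot(p=/fiflin/ku_ub, c=tubru)
<- created
-> cabinet.strike(p=/fiflin/ku_ub)
<- ok
-> cabinet.strike(p=/fiflin)
<- ok
-> cabinet.jot(p=/kawiple, c=smasar)
<- created
-> shelf.knows(k=pluflub)
<- yes
-> shelf.record(k=pluflub, v=175)
<- gubriz_arn
-> cabinet.openup(p=/kawiple)
<- smasar

Answer: {breli/, fiflin/}


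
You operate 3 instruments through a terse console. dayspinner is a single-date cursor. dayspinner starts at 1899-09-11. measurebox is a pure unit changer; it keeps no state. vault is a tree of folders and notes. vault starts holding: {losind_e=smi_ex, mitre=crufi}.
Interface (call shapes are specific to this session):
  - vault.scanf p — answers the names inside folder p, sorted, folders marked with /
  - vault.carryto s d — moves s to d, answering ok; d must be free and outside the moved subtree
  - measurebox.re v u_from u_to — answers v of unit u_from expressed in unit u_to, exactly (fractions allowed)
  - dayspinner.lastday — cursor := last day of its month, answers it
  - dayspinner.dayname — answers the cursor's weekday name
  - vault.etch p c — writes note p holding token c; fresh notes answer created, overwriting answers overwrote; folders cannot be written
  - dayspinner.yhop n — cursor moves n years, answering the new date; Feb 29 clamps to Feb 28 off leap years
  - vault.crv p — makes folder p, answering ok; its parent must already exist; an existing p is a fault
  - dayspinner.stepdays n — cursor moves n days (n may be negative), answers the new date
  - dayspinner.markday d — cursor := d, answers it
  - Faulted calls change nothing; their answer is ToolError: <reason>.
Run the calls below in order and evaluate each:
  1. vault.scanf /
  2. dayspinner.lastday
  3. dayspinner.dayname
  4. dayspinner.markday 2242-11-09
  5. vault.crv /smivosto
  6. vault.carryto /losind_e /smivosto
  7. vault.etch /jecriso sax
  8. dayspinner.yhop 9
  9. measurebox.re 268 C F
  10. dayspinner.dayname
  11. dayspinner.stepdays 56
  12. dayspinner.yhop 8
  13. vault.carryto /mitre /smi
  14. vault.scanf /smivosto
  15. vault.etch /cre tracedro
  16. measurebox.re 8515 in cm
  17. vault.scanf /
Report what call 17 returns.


Answer: [cre, jecriso, losind_e, smi, smivosto/]

Derivation:
>> vault.scanf(/)
<< [losind_e, mitre]
>> dayspinner.lastday()
<< 1899-09-30
>> dayspinner.dayname()
<< Saturday
>> dayspinner.markday(2242-11-09)
<< 2242-11-09
>> vault.crv(/smivosto)
<< ok
>> vault.carryto(/losind_e, /smivosto)
<< ToolError: exists
>> vault.etch(/jecriso, sax)
<< created
>> dayspinner.yhop(9)
<< 2251-11-09
>> measurebox.re(268, C, F)
<< 2572/5
>> dayspinner.dayname()
<< Sunday
>> dayspinner.stepdays(56)
<< 2252-01-04
>> dayspinner.yhop(8)
<< 2260-01-04
>> vault.carryto(/mitre, /smi)
<< ok
>> vault.scanf(/smivosto)
<< []
>> vault.etch(/cre, tracedro)
<< created
>> measurebox.re(8515, in, cm)
<< 216281/10
>> vault.scanf(/)
<< [cre, jecriso, losind_e, smi, smivosto/]


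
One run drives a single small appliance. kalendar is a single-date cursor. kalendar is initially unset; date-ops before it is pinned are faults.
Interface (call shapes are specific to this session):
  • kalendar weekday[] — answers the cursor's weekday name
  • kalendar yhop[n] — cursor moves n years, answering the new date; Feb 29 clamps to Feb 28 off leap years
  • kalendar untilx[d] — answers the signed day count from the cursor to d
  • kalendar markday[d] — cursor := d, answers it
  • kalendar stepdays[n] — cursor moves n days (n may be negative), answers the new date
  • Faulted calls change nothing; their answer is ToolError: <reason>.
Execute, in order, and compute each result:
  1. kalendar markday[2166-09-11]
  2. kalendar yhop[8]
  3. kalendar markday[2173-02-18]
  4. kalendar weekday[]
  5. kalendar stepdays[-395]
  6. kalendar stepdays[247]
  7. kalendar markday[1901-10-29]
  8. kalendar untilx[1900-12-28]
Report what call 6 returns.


Answer: 2172-09-23

Derivation:
-> kalendar markday(d→2166-09-11)
<- 2166-09-11
-> kalendar yhop(n→8)
<- 2174-09-11
-> kalendar markday(d→2173-02-18)
<- 2173-02-18
-> kalendar weekday()
<- Thursday
-> kalendar stepdays(n→-395)
<- 2172-01-20
-> kalendar stepdays(n→247)
<- 2172-09-23
-> kalendar markday(d→1901-10-29)
<- 1901-10-29
-> kalendar untilx(d→1900-12-28)
<- -305


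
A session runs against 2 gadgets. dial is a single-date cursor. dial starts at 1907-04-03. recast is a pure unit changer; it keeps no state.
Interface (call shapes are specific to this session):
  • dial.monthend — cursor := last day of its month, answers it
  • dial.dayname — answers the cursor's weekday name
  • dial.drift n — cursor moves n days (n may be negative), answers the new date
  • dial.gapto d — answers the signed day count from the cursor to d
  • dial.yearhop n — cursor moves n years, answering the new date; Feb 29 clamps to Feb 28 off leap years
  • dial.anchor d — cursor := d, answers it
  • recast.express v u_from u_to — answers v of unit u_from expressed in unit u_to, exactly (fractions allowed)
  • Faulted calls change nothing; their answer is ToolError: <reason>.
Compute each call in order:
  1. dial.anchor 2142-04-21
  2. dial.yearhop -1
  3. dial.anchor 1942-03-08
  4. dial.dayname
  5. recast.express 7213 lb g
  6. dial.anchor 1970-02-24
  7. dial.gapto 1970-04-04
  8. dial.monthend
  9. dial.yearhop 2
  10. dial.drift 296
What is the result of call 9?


[in] dial.anchor d→2142-04-21
[out] 2142-04-21
[in] dial.yearhop n→-1
[out] 2141-04-21
[in] dial.anchor d→1942-03-08
[out] 1942-03-08
[in] dial.dayname
[out] Sunday
[in] recast.express v→7213 u_from→lb u_to→g
[out] 327176176481/100000
[in] dial.anchor d→1970-02-24
[out] 1970-02-24
[in] dial.gapto d→1970-04-04
[out] 39
[in] dial.monthend
[out] 1970-02-28
[in] dial.yearhop n→2
[out] 1972-02-28
[in] dial.drift n→296
[out] 1972-12-20

Answer: 1972-02-28


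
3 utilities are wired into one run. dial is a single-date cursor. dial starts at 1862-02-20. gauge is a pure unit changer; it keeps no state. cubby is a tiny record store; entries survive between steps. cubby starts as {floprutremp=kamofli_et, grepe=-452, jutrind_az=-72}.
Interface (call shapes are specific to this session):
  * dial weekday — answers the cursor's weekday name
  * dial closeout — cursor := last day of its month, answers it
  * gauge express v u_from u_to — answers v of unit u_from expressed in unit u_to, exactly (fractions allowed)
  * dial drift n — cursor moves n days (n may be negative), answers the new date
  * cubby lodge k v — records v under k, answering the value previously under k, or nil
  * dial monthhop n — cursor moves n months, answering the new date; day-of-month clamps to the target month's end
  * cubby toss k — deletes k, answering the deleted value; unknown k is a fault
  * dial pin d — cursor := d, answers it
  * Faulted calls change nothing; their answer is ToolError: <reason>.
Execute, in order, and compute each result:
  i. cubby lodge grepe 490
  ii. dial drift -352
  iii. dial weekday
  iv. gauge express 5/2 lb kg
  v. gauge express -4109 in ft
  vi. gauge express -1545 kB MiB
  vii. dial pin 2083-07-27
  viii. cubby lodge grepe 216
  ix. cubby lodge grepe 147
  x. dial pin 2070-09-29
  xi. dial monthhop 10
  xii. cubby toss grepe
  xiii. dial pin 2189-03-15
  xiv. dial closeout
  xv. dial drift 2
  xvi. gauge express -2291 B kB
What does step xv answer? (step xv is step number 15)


>> cubby lodge(k: grepe, v: 490)
<< -452
>> dial drift(n: -352)
<< 1861-03-05
>> dial weekday()
<< Tuesday
>> gauge express(v: 5/2, u_from: lb, u_to: kg)
<< 45359237/40000000
>> gauge express(v: -4109, u_from: in, u_to: ft)
<< -4109/12
>> gauge express(v: -1545, u_from: kB, u_to: MiB)
<< -193125/131072
>> dial pin(d: 2083-07-27)
<< 2083-07-27
>> cubby lodge(k: grepe, v: 216)
<< 490
>> cubby lodge(k: grepe, v: 147)
<< 216
>> dial pin(d: 2070-09-29)
<< 2070-09-29
>> dial monthhop(n: 10)
<< 2071-07-29
>> cubby toss(k: grepe)
<< 147
>> dial pin(d: 2189-03-15)
<< 2189-03-15
>> dial closeout()
<< 2189-03-31
>> dial drift(n: 2)
<< 2189-04-02
>> gauge express(v: -2291, u_from: B, u_to: kB)
<< -2291/1000

Answer: 2189-04-02


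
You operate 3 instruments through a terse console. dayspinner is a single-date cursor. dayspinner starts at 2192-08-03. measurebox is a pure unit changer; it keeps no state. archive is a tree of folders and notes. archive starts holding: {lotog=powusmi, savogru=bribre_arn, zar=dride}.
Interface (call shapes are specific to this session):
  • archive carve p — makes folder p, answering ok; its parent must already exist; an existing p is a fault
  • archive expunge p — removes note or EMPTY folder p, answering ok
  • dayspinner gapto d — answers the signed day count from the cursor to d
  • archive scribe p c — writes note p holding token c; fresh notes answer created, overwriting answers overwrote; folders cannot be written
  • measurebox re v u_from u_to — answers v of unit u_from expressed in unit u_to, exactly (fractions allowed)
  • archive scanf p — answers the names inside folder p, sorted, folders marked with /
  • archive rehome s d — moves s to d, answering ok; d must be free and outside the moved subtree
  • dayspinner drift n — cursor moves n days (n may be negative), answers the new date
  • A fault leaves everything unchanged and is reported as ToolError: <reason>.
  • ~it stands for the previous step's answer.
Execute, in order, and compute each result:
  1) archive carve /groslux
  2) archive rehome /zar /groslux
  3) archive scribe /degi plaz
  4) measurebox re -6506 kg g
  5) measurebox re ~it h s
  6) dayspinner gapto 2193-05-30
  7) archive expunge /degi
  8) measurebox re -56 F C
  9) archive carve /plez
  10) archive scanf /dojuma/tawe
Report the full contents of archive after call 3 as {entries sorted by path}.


I call archive carve using p: /groslux, → ok.
Using archive rehome using s: /zar, d: /groslux, and see ToolError: exists.
Invoking archive scribe using p: /degi, c: plaz, which returns created.
Invoking measurebox re using v: -6506, u_from: kg, u_to: g, giving -6506000.
Using measurebox re using v: ~it, u_from: h, u_to: s, and observe -23421600000.
I use dayspinner gapto using d: 2193-05-30, and get 300.
Using archive expunge using p: /degi, and see ok.
Now I run measurebox re using v: -56, u_from: F, u_to: C, — result: -440/9.
I try archive carve using p: /plez, → ok.
Next I call archive scanf using p: /dojuma/tawe: ToolError: not found.

Answer: {degi=plaz, groslux/, lotog=powusmi, savogru=bribre_arn, zar=dride}
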